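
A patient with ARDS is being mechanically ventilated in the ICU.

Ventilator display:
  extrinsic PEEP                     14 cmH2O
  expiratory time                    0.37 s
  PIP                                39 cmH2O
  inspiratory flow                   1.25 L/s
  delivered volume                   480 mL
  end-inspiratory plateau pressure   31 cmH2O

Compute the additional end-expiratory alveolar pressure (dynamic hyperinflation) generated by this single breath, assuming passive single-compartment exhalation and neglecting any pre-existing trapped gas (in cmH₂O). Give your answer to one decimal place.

2.2

R = (PIP − Pplat)/V̇ = (39 − 31) / 1.25 = 8.0/1.25 = 6.4 cmH2O·s/L.
C = Vt/(Pplat − PEEP) = 480.0 / (31 − 14) = 480.0/17.0 = 28.235 mL/cmH2O.
τ = R × C = 6.4 × 0.02824 L/cmH2O = 0.1807 s.
Fraction remaining = e^(−Te/τ) = e^(−0.37/0.1807) = 0.129; trapped volume = 480.0 × 0.129 = 61.92 mL.
Additional alveolar pressure from trapping ≈ V_trapped / C = 61.92 / 28.235 = 2.193 cmH2O.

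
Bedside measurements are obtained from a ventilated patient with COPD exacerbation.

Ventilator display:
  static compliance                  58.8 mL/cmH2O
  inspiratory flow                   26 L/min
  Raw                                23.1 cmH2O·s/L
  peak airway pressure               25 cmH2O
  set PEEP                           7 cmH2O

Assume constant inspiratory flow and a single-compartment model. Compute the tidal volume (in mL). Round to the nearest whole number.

470

Flow: 26 L/min ÷ 60 = 0.4333 L/s.
Equation of motion (constant flow): PIP = Vt/C + R·V̇ + PEEP.
Vt/C = PIP − R·V̇ − PEEP = 25 − 10.009 − 7 = 7.991 cmH2O.
Vt = C × 7.991 = 58.8 × 7.991 = 469.87 mL.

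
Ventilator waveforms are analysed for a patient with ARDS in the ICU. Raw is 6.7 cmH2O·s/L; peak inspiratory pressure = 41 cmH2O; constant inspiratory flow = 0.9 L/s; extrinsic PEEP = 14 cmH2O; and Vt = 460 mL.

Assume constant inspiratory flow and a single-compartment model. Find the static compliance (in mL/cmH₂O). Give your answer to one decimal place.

Equation of motion (constant flow): PIP = Vt/C + R·V̇ + PEEP.
Vt/C = PIP − R·V̇ − PEEP = 41 − 6.7×0.9 − 14 = 41 − 6.03 − 14 = 20.97 cmH2O.
C = Vt / 20.97 = 460 / 20.97 = 21.936 mL/cmH2O.

21.9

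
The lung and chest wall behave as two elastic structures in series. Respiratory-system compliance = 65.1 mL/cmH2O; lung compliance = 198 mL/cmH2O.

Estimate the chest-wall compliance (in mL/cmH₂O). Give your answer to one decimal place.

1/Ccw = 1/Crs − 1/CL.
1/Ccw = 1/65.1 − 1/198 = 0.01031.
Ccw = 96.993 mL/cmH2O.

97.0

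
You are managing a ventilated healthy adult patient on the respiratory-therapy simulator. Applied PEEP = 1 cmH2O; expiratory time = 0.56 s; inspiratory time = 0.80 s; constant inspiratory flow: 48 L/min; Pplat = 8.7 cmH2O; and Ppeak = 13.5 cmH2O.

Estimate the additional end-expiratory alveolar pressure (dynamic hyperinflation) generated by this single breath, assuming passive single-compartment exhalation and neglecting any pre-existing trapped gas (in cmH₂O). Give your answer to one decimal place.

2.5

Flow: 48 L/min ÷ 60 = 0.8 L/s.
Vt = flow × Ti = 0.8 L/s × 0.80 s × 1000 mL/L = 640.0 mL.
R = (PIP − Pplat)/V̇ = (13.5 − 8.7) / 0.8 = 4.8/0.8 = 6.0 cmH2O·s/L.
C = Vt/(Pplat − PEEP) = 640.0 / (8.7 − 1) = 640.0/7.7 = 83.117 mL/cmH2O.
τ = R × C = 6.0 × 0.08312 L/cmH2O = 0.4987 s.
Fraction remaining = e^(−Te/τ) = e^(−0.56/0.4987) = 0.3253; trapped volume = 640.0 × 0.3253 = 208.19 mL.
Additional alveolar pressure from trapping ≈ V_trapped / C = 208.19 / 83.117 = 2.505 cmH2O.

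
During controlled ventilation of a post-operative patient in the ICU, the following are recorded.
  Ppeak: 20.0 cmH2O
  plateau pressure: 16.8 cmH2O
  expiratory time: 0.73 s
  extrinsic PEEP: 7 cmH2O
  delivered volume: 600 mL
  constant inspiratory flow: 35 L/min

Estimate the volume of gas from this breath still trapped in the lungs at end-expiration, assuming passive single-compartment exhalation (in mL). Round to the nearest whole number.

Flow: 35 L/min ÷ 60 = 0.5833 L/s.
R = (PIP − Pplat)/V̇ = (20.0 − 16.8) / 0.5833 = 3.2/0.5833 = 5.486 cmH2O·s/L.
C = Vt/(Pplat − PEEP) = 600.0 / (16.8 − 7) = 600.0/9.8 = 61.224 mL/cmH2O.
τ = R × C = 5.486 × 0.06122 L/cmH2O = 0.3359 s.
Fraction remaining = e^(−Te/τ) = e^(−0.73/0.3359) = 0.1138.
Trapped volume = 600.0 × 0.1138 = 68.28 mL.

68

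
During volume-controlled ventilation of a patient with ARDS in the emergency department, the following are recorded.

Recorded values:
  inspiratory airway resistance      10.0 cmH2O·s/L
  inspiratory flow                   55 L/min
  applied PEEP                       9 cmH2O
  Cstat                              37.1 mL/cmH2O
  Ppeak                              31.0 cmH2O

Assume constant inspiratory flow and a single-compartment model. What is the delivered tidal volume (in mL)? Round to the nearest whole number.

476

Flow: 55 L/min ÷ 60 = 0.9167 L/s.
Equation of motion (constant flow): PIP = Vt/C + R·V̇ + PEEP.
Vt/C = PIP − R·V̇ − PEEP = 31.0 − 9.167 − 9 = 12.833 cmH2O.
Vt = C × 12.833 = 37.1 × 12.833 = 476.1 mL.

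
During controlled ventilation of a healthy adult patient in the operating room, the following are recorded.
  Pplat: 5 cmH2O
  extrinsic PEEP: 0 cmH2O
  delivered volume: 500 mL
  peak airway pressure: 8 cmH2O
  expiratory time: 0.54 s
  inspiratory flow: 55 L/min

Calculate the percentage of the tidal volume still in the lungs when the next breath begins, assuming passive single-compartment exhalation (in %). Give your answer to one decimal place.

19.2

Flow: 55 L/min ÷ 60 = 0.9167 L/s.
R = (PIP − Pplat)/V̇ = (8 − 5) / 0.9167 = 3.0/0.9167 = 3.273 cmH2O·s/L.
C = Vt/(Pplat − PEEP) = 500.0 / (5 − 0) = 500.0/5.0 = 100.0 mL/cmH2O.
τ = R × C = 3.273 × 0.1 L/cmH2O = 0.3273 s.
Fraction remaining at end-expiration = e^(−Te/τ) = e^(−0.54/0.3273) = 0.1921 → 19.21%.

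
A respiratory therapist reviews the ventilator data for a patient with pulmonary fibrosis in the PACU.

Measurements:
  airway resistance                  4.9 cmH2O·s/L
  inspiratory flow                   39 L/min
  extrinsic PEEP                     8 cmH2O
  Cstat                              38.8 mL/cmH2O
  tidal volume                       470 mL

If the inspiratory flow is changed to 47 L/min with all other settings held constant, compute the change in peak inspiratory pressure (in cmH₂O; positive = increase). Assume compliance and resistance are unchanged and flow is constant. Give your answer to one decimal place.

Flow: 39 L/min ÷ 60 = 0.65 L/s.
New flow: 47 L/min ÷ 60 = 0.7833 L/s.
PIP = Vt/C + R·V̇ + PEEP (constant-flow equation of motion).
Only the resistive term changes: ΔPIP = R × ΔV̇ = 4.9 × (0.7833 − 0.65) = 4.9 × 0.1333 = 0.6532 cmH2O.

0.7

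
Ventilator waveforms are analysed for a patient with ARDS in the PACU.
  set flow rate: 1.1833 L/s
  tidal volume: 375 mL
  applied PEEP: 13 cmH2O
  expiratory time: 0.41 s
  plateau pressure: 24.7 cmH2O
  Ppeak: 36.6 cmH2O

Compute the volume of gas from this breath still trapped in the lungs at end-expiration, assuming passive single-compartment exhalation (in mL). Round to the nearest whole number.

105

R = (PIP − Pplat)/V̇ = (36.6 − 24.7) / 1.1833 = 11.9/1.1833 = 10.057 cmH2O·s/L.
C = Vt/(Pplat − PEEP) = 375.0 / (24.7 − 13) = 375.0/11.7 = 32.051 mL/cmH2O.
τ = R × C = 10.057 × 0.03205 L/cmH2O = 0.3223 s.
Fraction remaining = e^(−Te/τ) = e^(−0.41/0.3223) = 0.2802.
Trapped volume = 375.0 × 0.2802 = 105.08 mL.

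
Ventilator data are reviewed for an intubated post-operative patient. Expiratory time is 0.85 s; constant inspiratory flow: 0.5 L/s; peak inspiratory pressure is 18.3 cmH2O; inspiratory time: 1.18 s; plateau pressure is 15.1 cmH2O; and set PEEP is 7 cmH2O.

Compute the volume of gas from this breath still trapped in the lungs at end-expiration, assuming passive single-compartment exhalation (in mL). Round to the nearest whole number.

95

Vt = flow × Ti = 0.5 L/s × 1.18 s × 1000 mL/L = 590.0 mL.
R = (PIP − Pplat)/V̇ = (18.3 − 15.1) / 0.5 = 3.2/0.5 = 6.4 cmH2O·s/L.
C = Vt/(Pplat − PEEP) = 590.0 / (15.1 − 7) = 590.0/8.1 = 72.84 mL/cmH2O.
τ = R × C = 6.4 × 0.07284 L/cmH2O = 0.4662 s.
Fraction remaining = e^(−Te/τ) = e^(−0.85/0.4662) = 0.1615.
Trapped volume = 590.0 × 0.1615 = 95.285 mL.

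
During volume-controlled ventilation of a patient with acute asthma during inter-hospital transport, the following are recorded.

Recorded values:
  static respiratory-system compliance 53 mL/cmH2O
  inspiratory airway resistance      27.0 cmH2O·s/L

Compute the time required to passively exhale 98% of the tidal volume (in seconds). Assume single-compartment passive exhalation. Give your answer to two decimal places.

5.60

τ = R × C = 27.0 × 53 mL/cmH2O = 27.0 × 0.053 L/cmH2O = 1.431 s.
Exhaled fraction f = 1 − e^(−t/τ) → t = −τ·ln(1 − f) = −1.431·ln(0.02) = 5.598 s.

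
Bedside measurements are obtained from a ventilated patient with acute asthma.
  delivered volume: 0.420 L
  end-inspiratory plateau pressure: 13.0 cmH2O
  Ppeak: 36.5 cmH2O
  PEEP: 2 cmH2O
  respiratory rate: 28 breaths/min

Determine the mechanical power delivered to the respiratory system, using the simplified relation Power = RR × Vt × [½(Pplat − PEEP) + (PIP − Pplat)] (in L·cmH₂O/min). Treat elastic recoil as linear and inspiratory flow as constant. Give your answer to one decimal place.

Per-breath work = Vt × [½(Pplat−PEEP) + (PIP−Pplat)] = 0.420 × [0.5×11.0 + 23.5] = 0.420 × 29.0 = 12.18 L·cmH2O.
Power = 28 × 12.18 = 341.04 L·cmH2O/min.

341.0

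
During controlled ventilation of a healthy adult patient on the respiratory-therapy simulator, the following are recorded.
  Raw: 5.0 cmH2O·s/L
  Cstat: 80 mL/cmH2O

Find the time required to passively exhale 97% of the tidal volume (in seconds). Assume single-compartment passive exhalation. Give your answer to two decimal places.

τ = R × C = 5.0 × 80 mL/cmH2O = 5.0 × 0.080 L/cmH2O = 0.4 s.
Exhaled fraction f = 1 − e^(−t/τ) → t = −τ·ln(1 − f) = −0.4·ln(0.03) = 1.403 s.

1.40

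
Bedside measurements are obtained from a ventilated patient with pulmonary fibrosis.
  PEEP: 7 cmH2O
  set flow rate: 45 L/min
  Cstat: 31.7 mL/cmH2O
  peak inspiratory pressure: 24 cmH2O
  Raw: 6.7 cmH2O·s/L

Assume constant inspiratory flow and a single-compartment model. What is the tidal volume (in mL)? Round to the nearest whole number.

Flow: 45 L/min ÷ 60 = 0.75 L/s.
Equation of motion (constant flow): PIP = Vt/C + R·V̇ + PEEP.
Vt/C = PIP − R·V̇ − PEEP = 24 − 5.025 − 7 = 11.975 cmH2O.
Vt = C × 11.975 = 31.7 × 11.975 = 379.61 mL.

380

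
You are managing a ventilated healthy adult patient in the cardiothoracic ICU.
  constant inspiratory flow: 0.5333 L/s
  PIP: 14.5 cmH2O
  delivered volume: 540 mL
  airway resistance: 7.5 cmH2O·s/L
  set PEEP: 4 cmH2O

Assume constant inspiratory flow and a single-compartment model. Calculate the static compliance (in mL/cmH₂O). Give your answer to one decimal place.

Equation of motion (constant flow): PIP = Vt/C + R·V̇ + PEEP.
Vt/C = PIP − R·V̇ − PEEP = 14.5 − 7.5×0.5333 − 4 = 14.5 − 4.0 − 4 = 6.5 cmH2O.
C = Vt / 6.5 = 540 / 6.5 = 83.077 mL/cmH2O.

83.1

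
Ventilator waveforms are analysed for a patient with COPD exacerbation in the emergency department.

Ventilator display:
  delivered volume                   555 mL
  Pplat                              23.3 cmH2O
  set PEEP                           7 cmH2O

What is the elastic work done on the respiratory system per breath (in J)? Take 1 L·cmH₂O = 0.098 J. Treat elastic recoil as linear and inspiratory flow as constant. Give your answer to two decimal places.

Elastic work ≈ ½ × (Pplat − PEEP) × Vt = 0.5 × (23.3 − 7) × 0.555 L = 0.5 × 16.3 × 0.555 = 4.523 L·cmH2O.
× 0.098 J/(L·cmH2O) → 0.4433 J.

0.44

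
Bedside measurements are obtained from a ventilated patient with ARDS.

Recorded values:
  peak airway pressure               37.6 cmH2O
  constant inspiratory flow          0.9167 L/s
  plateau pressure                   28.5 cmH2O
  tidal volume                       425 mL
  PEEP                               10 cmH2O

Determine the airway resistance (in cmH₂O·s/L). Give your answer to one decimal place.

9.9

Raw = (PIP − Pplat) / flow = (37.6 − 28.5) / 0.9167 = 9.1 / 0.9167 = 9.927 cmH2O·s/L.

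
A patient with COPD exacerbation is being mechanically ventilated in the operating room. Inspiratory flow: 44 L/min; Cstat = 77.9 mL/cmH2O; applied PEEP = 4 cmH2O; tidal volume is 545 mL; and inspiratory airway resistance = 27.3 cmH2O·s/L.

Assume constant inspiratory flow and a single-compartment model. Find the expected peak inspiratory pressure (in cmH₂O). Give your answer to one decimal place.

31.0

Flow: 44 L/min ÷ 60 = 0.7333 L/s.
Equation of motion (constant flow): PIP = Vt/C + R·V̇ + PEEP.
PIP = 545/77.9 + 27.3×0.7333 + 4 = 6.996 + 20.019 + 4 = 31.015 cmH2O.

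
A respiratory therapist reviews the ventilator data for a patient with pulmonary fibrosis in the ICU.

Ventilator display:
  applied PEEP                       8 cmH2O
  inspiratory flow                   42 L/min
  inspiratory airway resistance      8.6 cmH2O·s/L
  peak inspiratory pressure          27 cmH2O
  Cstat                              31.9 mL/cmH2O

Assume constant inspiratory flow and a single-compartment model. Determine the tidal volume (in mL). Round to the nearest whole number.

Flow: 42 L/min ÷ 60 = 0.7 L/s.
Equation of motion (constant flow): PIP = Vt/C + R·V̇ + PEEP.
Vt/C = PIP − R·V̇ − PEEP = 27 − 6.02 − 8 = 12.98 cmH2O.
Vt = C × 12.98 = 31.9 × 12.98 = 414.06 mL.

414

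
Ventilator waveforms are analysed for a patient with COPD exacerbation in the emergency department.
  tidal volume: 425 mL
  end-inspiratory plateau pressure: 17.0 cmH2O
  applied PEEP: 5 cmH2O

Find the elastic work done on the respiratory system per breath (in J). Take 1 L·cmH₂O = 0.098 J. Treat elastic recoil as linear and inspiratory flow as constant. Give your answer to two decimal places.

Elastic work ≈ ½ × (Pplat − PEEP) × Vt = 0.5 × (17.0 − 5) × 0.425 L = 0.5 × 12.0 × 0.425 = 2.55 L·cmH2O.
× 0.098 J/(L·cmH2O) → 0.2499 J.

0.25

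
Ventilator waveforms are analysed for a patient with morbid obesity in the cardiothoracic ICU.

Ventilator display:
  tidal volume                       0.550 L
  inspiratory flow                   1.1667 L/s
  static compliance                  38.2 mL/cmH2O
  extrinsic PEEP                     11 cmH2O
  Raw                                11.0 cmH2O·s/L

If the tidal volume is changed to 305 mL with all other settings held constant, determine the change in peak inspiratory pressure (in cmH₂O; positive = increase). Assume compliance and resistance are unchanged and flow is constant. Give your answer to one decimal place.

-6.4

PIP = Vt/C + R·V̇ + PEEP (constant-flow equation of motion).
Only the elastic term changes: ΔPIP = ΔVt / C = (305 − 550) / 38.2 = -6.414 cmH2O.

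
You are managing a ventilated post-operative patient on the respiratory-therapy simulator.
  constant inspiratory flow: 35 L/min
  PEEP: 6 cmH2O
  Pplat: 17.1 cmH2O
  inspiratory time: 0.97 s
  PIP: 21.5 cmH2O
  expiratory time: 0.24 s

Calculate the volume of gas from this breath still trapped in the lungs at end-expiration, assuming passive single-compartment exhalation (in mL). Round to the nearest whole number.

303

Flow: 35 L/min ÷ 60 = 0.5833 L/s.
Vt = flow × Ti = 0.5833 L/s × 0.97 s × 1000 mL/L = 565.8 mL.
R = (PIP − Pplat)/V̇ = (21.5 − 17.1) / 0.5833 = 4.4/0.5833 = 7.543 cmH2O·s/L.
C = Vt/(Pplat − PEEP) = 565.8 / (17.1 − 6) = 565.8/11.1 = 50.973 mL/cmH2O.
τ = R × C = 7.543 × 0.05097 L/cmH2O = 0.3845 s.
Fraction remaining = e^(−Te/τ) = e^(−0.24/0.3845) = 0.5357.
Trapped volume = 565.8 × 0.5357 = 303.1 mL.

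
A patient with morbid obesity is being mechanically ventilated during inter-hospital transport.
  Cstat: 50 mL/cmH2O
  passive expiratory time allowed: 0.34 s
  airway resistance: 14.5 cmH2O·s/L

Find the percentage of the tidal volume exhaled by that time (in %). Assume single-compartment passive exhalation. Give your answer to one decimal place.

37.4

τ = R × C = 14.5 × 50 mL/cmH2O = 14.5 × 0.050 L/cmH2O = 0.725 s.
Passive exhalation: V(t)/V₀ = e^(−t/τ) = e^(−0.34/0.725) = 0.6256.
Fraction exhaled = 1 − 0.6256 = 0.3744 → 37.44%.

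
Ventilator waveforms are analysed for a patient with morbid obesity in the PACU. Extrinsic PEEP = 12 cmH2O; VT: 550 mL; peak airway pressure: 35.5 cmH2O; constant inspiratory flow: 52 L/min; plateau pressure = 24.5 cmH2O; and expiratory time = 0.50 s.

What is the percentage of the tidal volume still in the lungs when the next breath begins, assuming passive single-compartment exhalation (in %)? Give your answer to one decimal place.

40.8

Flow: 52 L/min ÷ 60 = 0.8667 L/s.
R = (PIP − Pplat)/V̇ = (35.5 − 24.5) / 0.8667 = 11.0/0.8667 = 12.692 cmH2O·s/L.
C = Vt/(Pplat − PEEP) = 550.0 / (24.5 − 12) = 550.0/12.5 = 44.0 mL/cmH2O.
τ = R × C = 12.692 × 0.044 L/cmH2O = 0.5584 s.
Fraction remaining at end-expiration = e^(−Te/τ) = e^(−0.50/0.5584) = 0.4084 → 40.84%.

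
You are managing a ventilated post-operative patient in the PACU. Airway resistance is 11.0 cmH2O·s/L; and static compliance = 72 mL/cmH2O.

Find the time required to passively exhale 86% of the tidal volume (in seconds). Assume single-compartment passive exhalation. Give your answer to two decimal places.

τ = R × C = 11.0 × 72 mL/cmH2O = 11.0 × 0.072 L/cmH2O = 0.792 s.
Exhaled fraction f = 1 − e^(−t/τ) → t = −τ·ln(1 − f) = −0.792·ln(0.14) = 1.557 s.

1.56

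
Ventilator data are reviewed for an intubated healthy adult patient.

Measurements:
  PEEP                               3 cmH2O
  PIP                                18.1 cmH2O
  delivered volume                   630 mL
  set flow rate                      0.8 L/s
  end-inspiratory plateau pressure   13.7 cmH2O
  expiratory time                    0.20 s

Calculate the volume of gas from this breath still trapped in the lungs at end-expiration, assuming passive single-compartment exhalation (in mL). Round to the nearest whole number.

340

R = (PIP − Pplat)/V̇ = (18.1 − 13.7) / 0.8 = 4.4/0.8 = 5.5 cmH2O·s/L.
C = Vt/(Pplat − PEEP) = 630.0 / (13.7 − 3) = 630.0/10.7 = 58.879 mL/cmH2O.
τ = R × C = 5.5 × 0.05888 L/cmH2O = 0.3238 s.
Fraction remaining = e^(−Te/τ) = e^(−0.20/0.3238) = 0.5392.
Trapped volume = 630.0 × 0.5392 = 339.7 mL.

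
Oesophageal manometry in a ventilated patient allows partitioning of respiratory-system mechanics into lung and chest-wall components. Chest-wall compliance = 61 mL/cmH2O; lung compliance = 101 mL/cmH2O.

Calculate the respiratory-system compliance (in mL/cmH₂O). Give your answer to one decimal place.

Lung and chest wall are elastances in series: 1/Crs = 1/CL + 1/Ccw.
1/Crs = 1/101 + 1/61 = 0.02629.
Crs = 38.037 mL/cmH2O.

38.0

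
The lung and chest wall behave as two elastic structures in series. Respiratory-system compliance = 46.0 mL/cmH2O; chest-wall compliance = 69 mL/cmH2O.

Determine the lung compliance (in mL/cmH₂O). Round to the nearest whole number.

138

1/CL = 1/Crs − 1/Ccw.
1/CL = 1/46.0 − 1/69 = 0.007246.
CL = 138.01 mL/cmH2O.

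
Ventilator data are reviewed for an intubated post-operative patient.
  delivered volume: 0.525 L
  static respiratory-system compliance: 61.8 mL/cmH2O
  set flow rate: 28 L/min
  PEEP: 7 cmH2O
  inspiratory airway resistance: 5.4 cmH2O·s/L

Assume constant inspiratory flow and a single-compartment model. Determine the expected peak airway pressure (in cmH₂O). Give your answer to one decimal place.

18.0

Flow: 28 L/min ÷ 60 = 0.4667 L/s.
Equation of motion (constant flow): PIP = Vt/C + R·V̇ + PEEP.
PIP = 525/61.8 + 5.4×0.4667 + 7 = 8.495 + 2.52 + 7 = 18.015 cmH2O.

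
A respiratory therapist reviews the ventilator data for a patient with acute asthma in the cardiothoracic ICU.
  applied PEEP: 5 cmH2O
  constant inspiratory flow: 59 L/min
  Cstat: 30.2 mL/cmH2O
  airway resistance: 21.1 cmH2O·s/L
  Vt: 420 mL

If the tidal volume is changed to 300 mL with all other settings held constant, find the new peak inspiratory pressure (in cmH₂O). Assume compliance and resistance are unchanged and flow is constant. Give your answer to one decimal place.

35.7

Flow: 59 L/min ÷ 60 = 0.9833 L/s.
PIP = Vt/C + R·V̇ + PEEP (constant-flow equation of motion).
Only the elastic term changes: ΔPIP = ΔVt / C = (300 − 420) / 30.2 = -3.974 cmH2O.
Original PIP = 420/30.2 + 21.1×0.9833 + 5 = 39.655 cmH2O; new PIP = 39.655 + (-3.974) = 35.681 cmH2O.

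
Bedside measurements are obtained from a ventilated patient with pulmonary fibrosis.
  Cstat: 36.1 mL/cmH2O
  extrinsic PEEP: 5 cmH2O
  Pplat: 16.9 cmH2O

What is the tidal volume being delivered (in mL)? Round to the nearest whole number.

Vt = Cstat × (Pplat − PEEP) = 36.1 × (16.9 − 5) = 36.1 × 11.9 = 429.59 mL.

430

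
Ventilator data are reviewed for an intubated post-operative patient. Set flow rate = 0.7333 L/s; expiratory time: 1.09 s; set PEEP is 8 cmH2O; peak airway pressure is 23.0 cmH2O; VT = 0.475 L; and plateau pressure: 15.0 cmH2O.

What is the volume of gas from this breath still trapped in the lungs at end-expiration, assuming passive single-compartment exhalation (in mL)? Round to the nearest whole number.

109

R = (PIP − Pplat)/V̇ = (23.0 − 15.0) / 0.7333 = 8.0/0.7333 = 10.91 cmH2O·s/L.
C = Vt/(Pplat − PEEP) = 475.0 / (15.0 − 8) = 475.0/7.0 = 67.857 mL/cmH2O.
τ = R × C = 10.91 × 0.06786 L/cmH2O = 0.7404 s.
Fraction remaining = e^(−Te/τ) = e^(−1.09/0.7404) = 0.2294.
Trapped volume = 475.0 × 0.2294 = 108.97 mL.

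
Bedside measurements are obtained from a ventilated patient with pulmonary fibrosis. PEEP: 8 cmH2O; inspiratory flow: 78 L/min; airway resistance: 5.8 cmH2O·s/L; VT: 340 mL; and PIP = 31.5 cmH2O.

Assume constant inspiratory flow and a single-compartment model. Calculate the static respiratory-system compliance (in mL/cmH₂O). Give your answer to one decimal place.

21.3

Flow: 78 L/min ÷ 60 = 1.3 L/s.
Equation of motion (constant flow): PIP = Vt/C + R·V̇ + PEEP.
Vt/C = PIP − R·V̇ − PEEP = 31.5 − 5.8×1.3 − 8 = 31.5 − 7.54 − 8 = 15.96 cmH2O.
C = Vt / 15.96 = 340 / 15.96 = 21.303 mL/cmH2O.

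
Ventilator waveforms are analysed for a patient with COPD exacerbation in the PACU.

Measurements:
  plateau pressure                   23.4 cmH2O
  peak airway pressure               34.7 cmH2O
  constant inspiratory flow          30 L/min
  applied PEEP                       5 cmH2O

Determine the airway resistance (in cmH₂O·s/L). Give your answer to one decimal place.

22.6

Flow: 30 L/min ÷ 60 = 0.5 L/s.
Raw = (PIP − Pplat) / flow = (34.7 − 23.4) / 0.5 = 11.3 / 0.5 = 22.6 cmH2O·s/L.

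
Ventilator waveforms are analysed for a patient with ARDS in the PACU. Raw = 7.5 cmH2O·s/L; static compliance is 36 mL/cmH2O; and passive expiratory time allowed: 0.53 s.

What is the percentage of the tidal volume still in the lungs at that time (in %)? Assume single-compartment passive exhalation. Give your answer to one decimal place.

τ = R × C = 7.5 × 36 mL/cmH2O = 7.5 × 0.036 L/cmH2O = 0.27 s.
Passive exhalation: V(t)/V₀ = e^(−t/τ) = e^(−0.53/0.27) = 0.1404.
Fraction remaining = 0.1404 → 14.04%.

14.0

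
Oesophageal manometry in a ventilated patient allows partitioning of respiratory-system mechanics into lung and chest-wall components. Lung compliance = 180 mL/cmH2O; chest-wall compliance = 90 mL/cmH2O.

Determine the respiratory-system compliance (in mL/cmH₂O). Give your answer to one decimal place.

Lung and chest wall are elastances in series: 1/Crs = 1/CL + 1/Ccw.
1/Crs = 1/180 + 1/90 = 0.01667.
Crs = 59.988 mL/cmH2O.

60.0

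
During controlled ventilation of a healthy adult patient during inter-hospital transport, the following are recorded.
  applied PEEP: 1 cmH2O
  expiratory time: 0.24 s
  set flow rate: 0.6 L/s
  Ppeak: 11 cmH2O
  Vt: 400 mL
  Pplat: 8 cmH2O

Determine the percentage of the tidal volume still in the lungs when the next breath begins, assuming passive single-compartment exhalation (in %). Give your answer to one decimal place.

R = (PIP − Pplat)/V̇ = (11 − 8) / 0.6 = 3.0/0.6 = 5.0 cmH2O·s/L.
C = Vt/(Pplat − PEEP) = 400.0 / (8 − 1) = 400.0/7.0 = 57.143 mL/cmH2O.
τ = R × C = 5.0 × 0.05714 L/cmH2O = 0.2857 s.
Fraction remaining at end-expiration = e^(−Te/τ) = e^(−0.24/0.2857) = 0.4317 → 43.17%.

43.2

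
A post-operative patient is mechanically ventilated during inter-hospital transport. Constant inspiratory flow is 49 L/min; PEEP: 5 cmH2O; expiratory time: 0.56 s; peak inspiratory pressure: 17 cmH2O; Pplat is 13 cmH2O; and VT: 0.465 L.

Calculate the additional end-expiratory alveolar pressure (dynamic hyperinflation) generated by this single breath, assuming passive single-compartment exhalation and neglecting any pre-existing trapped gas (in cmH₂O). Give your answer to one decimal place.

Flow: 49 L/min ÷ 60 = 0.8167 L/s.
R = (PIP − Pplat)/V̇ = (17 − 13) / 0.8167 = 4.0/0.8167 = 4.898 cmH2O·s/L.
C = Vt/(Pplat − PEEP) = 465.0 / (13 − 5) = 465.0/8.0 = 58.125 mL/cmH2O.
τ = R × C = 4.898 × 0.05813 L/cmH2O = 0.2847 s.
Fraction remaining = e^(−Te/τ) = e^(−0.56/0.2847) = 0.1399; trapped volume = 465.0 × 0.1399 = 65.054 mL.
Additional alveolar pressure from trapping ≈ V_trapped / C = 65.054 / 58.125 = 1.119 cmH2O.

1.1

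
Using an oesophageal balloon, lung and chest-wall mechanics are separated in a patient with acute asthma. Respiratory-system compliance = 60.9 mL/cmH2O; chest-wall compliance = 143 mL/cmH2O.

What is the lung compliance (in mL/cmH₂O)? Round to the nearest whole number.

106

1/CL = 1/Crs − 1/Ccw.
1/CL = 1/60.9 − 1/143 = 0.009427.
CL = 106.08 mL/cmH2O.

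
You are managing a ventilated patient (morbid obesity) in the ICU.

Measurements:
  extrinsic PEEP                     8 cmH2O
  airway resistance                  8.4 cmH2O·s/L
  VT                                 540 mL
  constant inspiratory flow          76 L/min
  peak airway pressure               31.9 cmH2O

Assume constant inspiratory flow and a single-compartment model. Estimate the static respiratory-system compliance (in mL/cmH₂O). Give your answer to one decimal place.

Flow: 76 L/min ÷ 60 = 1.2667 L/s.
Equation of motion (constant flow): PIP = Vt/C + R·V̇ + PEEP.
Vt/C = PIP − R·V̇ − PEEP = 31.9 − 8.4×1.2667 − 8 = 31.9 − 10.64 − 8 = 13.26 cmH2O.
C = Vt / 13.26 = 540 / 13.26 = 40.724 mL/cmH2O.

40.7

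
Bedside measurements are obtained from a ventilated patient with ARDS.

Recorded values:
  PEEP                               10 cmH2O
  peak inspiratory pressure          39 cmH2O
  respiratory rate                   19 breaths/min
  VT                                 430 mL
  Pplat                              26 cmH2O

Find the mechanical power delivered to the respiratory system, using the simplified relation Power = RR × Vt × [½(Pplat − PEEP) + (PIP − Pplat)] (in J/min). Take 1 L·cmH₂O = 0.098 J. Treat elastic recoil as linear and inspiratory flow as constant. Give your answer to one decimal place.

Per-breath work = Vt × [½(Pplat−PEEP) + (PIP−Pplat)] = 0.430 × [0.5×16.0 + 13.0] = 0.430 × 21.0 = 9.03 L·cmH2O.
Power = 19 × 9.03 = 171.57 L·cmH2O/min.
× 0.098 J/(L·cmH2O) → 16.814 J/min.

16.8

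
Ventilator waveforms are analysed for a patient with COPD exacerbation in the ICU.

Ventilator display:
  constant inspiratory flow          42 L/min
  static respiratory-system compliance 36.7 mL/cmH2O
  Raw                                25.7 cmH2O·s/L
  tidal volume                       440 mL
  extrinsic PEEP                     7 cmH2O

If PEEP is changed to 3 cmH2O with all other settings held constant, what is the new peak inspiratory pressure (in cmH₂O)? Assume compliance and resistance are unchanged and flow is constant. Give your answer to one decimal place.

33.0

Flow: 42 L/min ÷ 60 = 0.7 L/s.
PIP = Vt/C + R·V̇ + PEEP (constant-flow equation of motion).
Only the baseline term changes: ΔPIP = ΔPEEP = 3 − 7 = -4.0 cmH2O.
Original PIP = 440/36.7 + 25.7×0.7 + 7 = 36.979 cmH2O; new PIP = 36.979 + (-4.0) = 32.979 cmH2O.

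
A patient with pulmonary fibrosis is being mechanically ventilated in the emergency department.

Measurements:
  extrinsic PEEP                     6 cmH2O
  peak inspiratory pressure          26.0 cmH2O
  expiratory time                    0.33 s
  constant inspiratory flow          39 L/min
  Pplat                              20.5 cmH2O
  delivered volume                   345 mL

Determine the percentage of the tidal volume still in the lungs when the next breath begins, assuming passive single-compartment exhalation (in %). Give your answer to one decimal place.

Flow: 39 L/min ÷ 60 = 0.65 L/s.
R = (PIP − Pplat)/V̇ = (26.0 − 20.5) / 0.65 = 5.5/0.65 = 8.462 cmH2O·s/L.
C = Vt/(Pplat − PEEP) = 345.0 / (20.5 − 6) = 345.0/14.5 = 23.793 mL/cmH2O.
τ = R × C = 8.462 × 0.02379 L/cmH2O = 0.2013 s.
Fraction remaining at end-expiration = e^(−Te/τ) = e^(−0.33/0.2013) = 0.1941 → 19.41%.

19.4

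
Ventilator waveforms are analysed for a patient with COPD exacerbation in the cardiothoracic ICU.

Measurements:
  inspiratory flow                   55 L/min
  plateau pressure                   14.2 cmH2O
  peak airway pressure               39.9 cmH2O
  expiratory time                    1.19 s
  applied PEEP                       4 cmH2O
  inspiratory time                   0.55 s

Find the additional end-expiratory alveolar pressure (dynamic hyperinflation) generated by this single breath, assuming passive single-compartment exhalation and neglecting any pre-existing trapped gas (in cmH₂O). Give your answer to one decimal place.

Flow: 55 L/min ÷ 60 = 0.9167 L/s.
Vt = flow × Ti = 0.9167 L/s × 0.55 s × 1000 mL/L = 504.19 mL.
R = (PIP − Pplat)/V̇ = (39.9 − 14.2) / 0.9167 = 25.7/0.9167 = 28.035 cmH2O·s/L.
C = Vt/(Pplat − PEEP) = 504.19 / (14.2 − 4) = 504.19/10.2 = 49.43 mL/cmH2O.
τ = R × C = 28.035 × 0.04943 L/cmH2O = 1.386 s.
Fraction remaining = e^(−Te/τ) = e^(−1.19/1.386) = 0.4238; trapped volume = 504.19 × 0.4238 = 213.68 mL.
Additional alveolar pressure from trapping ≈ V_trapped / C = 213.68 / 49.43 = 4.323 cmH2O.

4.3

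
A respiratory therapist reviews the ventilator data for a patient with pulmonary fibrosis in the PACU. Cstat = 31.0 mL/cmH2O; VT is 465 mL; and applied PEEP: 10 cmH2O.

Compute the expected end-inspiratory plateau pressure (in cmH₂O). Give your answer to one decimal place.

25.0

Pplat = PEEP + Vt / Cstat = 10 + 465 / 31.0 = 10 + 15.0 = 25.0 cmH2O.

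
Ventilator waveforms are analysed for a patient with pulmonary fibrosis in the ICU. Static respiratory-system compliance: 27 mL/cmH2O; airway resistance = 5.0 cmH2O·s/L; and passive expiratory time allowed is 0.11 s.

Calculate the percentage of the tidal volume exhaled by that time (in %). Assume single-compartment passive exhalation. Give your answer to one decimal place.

τ = R × C = 5.0 × 27 mL/cmH2O = 5.0 × 0.027 L/cmH2O = 0.135 s.
Passive exhalation: V(t)/V₀ = e^(−t/τ) = e^(−0.11/0.135) = 0.4427.
Fraction exhaled = 1 − 0.4427 = 0.5573 → 55.73%.

55.7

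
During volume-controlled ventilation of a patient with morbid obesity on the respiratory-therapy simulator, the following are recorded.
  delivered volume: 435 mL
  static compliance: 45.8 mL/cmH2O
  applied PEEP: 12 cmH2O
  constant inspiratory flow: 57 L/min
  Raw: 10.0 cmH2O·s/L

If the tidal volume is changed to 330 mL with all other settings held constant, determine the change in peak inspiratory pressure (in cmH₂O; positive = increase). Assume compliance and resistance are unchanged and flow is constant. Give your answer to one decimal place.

-2.3

PIP = Vt/C + R·V̇ + PEEP (constant-flow equation of motion).
Only the elastic term changes: ΔPIP = ΔVt / C = (330 − 435) / 45.8 = -2.293 cmH2O.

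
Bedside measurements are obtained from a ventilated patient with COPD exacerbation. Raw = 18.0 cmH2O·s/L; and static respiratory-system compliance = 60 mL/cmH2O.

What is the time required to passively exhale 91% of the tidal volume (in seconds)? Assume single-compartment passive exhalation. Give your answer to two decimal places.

τ = R × C = 18.0 × 60 mL/cmH2O = 18.0 × 0.060 L/cmH2O = 1.08 s.
Exhaled fraction f = 1 − e^(−t/τ) → t = −τ·ln(1 − f) = −1.08·ln(0.09) = 2.601 s.

2.60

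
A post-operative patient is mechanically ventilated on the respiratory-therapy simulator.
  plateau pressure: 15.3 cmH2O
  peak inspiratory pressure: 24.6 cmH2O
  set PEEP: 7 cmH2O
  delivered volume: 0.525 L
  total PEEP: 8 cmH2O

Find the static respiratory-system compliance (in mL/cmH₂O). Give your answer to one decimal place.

71.9

End-expiratory occlusion gives total PEEP = 8 cmH2O (intrinsic PEEP = 8 − 7 = 1). Use total PEEP for the elastic gradient.
Cstat = Vt / (Pplat − PEEPtotal) = 525 / (15.3 − 8) = 525 / 7.3 = 71.918 mL/cmH2O.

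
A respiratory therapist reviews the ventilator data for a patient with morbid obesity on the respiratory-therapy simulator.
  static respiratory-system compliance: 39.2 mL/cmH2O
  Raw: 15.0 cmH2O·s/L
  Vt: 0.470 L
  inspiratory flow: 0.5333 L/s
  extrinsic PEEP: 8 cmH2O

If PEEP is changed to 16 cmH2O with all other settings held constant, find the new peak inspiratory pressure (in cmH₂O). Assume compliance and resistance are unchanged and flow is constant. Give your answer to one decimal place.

PIP = Vt/C + R·V̇ + PEEP (constant-flow equation of motion).
Only the baseline term changes: ΔPIP = ΔPEEP = 16 − 8 = 8.0 cmH2O.
Original PIP = 470/39.2 + 15.0×0.5333 + 8 = 27.989 cmH2O; new PIP = 27.989 + (8.0) = 35.989 cmH2O.

36.0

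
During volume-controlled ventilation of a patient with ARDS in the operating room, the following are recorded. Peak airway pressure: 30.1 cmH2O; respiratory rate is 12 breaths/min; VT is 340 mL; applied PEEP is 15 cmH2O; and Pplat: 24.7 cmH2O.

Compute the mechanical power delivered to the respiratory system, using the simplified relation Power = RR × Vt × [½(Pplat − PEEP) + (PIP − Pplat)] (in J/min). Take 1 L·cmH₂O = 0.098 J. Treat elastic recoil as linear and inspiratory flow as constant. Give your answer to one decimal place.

4.1

Per-breath work = Vt × [½(Pplat−PEEP) + (PIP−Pplat)] = 0.340 × [0.5×9.7 + 5.4] = 0.340 × 10.25 = 3.485 L·cmH2O.
Power = 12 × 3.485 = 41.82 L·cmH2O/min.
× 0.098 J/(L·cmH2O) → 4.098 J/min.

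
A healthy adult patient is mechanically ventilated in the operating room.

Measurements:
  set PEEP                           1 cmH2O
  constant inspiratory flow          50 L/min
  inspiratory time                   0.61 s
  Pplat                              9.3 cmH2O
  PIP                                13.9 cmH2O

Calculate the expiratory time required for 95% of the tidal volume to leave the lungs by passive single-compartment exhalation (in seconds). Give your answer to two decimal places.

Flow: 50 L/min ÷ 60 = 0.8333 L/s.
Vt = flow × Ti = 0.8333 L/s × 0.61 s × 1000 mL/L = 508.31 mL.
R = (PIP − Pplat)/V̇ = (13.9 − 9.3) / 0.8333 = 4.6/0.8333 = 5.52 cmH2O·s/L.
C = Vt/(Pplat − PEEP) = 508.31 / (9.3 − 1) = 508.31/8.3 = 61.242 mL/cmH2O.
τ = R × C = 5.52 × 0.06124 L/cmH2O = 0.338 s.
t = −τ·ln(1 − 0.95) = −0.338·ln(0.05) = 1.013 s.

1.01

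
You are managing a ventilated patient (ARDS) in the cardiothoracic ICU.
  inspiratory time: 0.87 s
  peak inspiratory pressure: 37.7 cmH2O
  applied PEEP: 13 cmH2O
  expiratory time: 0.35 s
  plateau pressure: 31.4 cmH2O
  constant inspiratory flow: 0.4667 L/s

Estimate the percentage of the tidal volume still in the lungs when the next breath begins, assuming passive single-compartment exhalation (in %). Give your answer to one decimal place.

30.9

Vt = flow × Ti = 0.4667 L/s × 0.87 s × 1000 mL/L = 406.03 mL.
R = (PIP − Pplat)/V̇ = (37.7 − 31.4) / 0.4667 = 6.3/0.4667 = 13.499 cmH2O·s/L.
C = Vt/(Pplat − PEEP) = 406.03 / (31.4 − 13) = 406.03/18.4 = 22.067 mL/cmH2O.
τ = R × C = 13.499 × 0.02207 L/cmH2O = 0.2979 s.
Fraction remaining at end-expiration = e^(−Te/τ) = e^(−0.35/0.2979) = 0.3089 → 30.89%.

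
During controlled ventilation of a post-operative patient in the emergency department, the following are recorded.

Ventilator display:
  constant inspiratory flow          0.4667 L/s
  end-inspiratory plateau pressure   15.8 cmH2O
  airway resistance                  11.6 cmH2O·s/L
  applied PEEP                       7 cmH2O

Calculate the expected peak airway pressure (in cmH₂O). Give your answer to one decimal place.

PIP = Pplat + Raw × flow = 15.8 + 11.6 × 0.4667 = 15.8 + 5.414 = 21.214 cmH2O.

21.2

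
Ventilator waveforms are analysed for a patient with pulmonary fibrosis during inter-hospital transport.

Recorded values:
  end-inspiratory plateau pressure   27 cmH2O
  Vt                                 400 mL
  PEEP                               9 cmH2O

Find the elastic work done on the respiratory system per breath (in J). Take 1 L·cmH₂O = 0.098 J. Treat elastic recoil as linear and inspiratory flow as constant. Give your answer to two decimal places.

Elastic work ≈ ½ × (Pplat − PEEP) × Vt = 0.5 × (27 − 9) × 0.400 L = 0.5 × 18.0 × 0.400 = 3.6 L·cmH2O.
× 0.098 J/(L·cmH2O) → 0.3528 J.

0.35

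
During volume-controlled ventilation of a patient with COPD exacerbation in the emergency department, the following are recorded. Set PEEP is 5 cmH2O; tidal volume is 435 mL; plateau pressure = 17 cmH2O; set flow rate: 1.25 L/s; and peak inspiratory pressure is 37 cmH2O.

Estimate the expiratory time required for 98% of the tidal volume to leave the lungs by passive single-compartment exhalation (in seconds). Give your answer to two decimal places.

R = (PIP − Pplat)/V̇ = (37 − 17) / 1.25 = 20.0/1.25 = 16.0 cmH2O·s/L.
C = Vt/(Pplat − PEEP) = 435.0 / (17 − 5) = 435.0/12.0 = 36.25 mL/cmH2O.
τ = R × C = 16.0 × 0.03625 L/cmH2O = 0.58 s.
t = −τ·ln(1 − 0.98) = −0.58·ln(0.02) = 2.269 s.

2.27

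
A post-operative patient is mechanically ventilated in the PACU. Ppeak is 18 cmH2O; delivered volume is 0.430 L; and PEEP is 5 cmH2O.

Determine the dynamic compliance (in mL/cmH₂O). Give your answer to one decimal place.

33.1

Dynamic compliance = Vt / (PIP − PEEP) = 430 / (18 − 5) = 430 / 13.0 = 33.077 mL/cmH2O.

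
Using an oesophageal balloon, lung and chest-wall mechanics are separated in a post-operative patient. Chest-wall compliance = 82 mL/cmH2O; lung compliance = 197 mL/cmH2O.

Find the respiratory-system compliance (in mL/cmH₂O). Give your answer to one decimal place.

Lung and chest wall are elastances in series: 1/Crs = 1/CL + 1/Ccw.
1/Crs = 1/197 + 1/82 = 0.01727.
Crs = 57.904 mL/cmH2O.

57.9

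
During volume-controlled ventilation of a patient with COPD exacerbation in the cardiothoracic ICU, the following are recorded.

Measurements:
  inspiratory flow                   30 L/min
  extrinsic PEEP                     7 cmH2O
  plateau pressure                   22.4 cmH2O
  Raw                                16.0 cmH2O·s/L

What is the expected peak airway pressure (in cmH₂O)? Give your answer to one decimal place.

Flow: 30 L/min ÷ 60 = 0.5 L/s.
PIP = Pplat + Raw × flow = 22.4 + 16.0 × 0.5 = 22.4 + 8.0 = 30.4 cmH2O.

30.4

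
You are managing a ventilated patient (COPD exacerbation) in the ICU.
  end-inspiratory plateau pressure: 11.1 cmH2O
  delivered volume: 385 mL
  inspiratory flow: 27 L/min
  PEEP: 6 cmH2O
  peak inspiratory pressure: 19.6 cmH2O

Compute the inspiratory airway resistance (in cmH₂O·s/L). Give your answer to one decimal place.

Flow: 27 L/min ÷ 60 = 0.45 L/s.
Raw = (PIP − Pplat) / flow = (19.6 − 11.1) / 0.45 = 8.5 / 0.45 = 18.889 cmH2O·s/L.

18.9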